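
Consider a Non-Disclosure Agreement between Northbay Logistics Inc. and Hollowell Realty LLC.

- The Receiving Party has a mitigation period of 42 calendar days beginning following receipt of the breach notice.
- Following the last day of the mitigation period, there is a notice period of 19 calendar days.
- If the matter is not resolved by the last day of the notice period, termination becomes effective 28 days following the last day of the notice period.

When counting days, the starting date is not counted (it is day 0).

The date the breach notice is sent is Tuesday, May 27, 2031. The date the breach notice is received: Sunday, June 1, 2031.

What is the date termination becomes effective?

Adding 42 calendar days to June 1, 2031 gives July 13, 2031, which is the last day of the mitigation period.
Adding 19 calendar days to July 13, 2031 gives August 1, 2031, which is the last day of the notice period.
The date termination becomes effective: August 1, 2031 + 28 days = August 29, 2031.

August 29, 2031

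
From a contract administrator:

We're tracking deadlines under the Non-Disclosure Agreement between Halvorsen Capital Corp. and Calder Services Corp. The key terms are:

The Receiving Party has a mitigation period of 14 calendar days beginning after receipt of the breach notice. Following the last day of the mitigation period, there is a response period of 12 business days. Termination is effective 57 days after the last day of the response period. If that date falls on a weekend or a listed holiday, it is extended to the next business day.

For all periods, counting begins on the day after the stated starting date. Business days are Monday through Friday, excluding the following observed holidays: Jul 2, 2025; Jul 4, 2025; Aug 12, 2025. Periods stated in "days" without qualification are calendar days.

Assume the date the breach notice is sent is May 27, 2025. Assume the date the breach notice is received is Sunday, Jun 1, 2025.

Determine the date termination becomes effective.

The last day of the mitigation period: 14 calendar days after Jun 1, 2025 is Jun 15, 2025.
From Sunday, Jun 15, 2025, 12 business days (Jun 16, Jun 17, Jun 18, Jun 19, …, Jun 27, Jun 30, Jul 1, skipping weekends) brings us to Tuesday, Jul 1, 2025, which is the last day of the response period.
The date termination becomes effective: 57 calendar days after Jul 1, 2025 is Aug 27, 2025. Aug 27, 2025 is a Wednesday and is not a listed holiday, so no roll-forward applies.

Aug 27, 2025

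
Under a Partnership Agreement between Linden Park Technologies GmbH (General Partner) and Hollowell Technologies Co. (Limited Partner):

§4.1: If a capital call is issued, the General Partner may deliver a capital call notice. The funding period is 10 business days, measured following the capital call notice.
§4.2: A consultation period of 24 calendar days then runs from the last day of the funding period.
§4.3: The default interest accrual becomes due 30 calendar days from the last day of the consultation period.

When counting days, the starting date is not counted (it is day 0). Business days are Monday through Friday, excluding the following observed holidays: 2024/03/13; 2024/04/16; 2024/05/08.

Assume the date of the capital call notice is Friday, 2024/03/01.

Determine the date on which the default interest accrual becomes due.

From Friday, 2024/03/01, 10 business days (Mar 4, Mar 5, Mar 6, Mar 7, Mar 8, Mar 11, Mar 12, Mar 14, Mar 15, Mar 18, skipping weekends and the listed holiday on Mar 13) brings us to Monday, 2024/03/18, which is the last day of the funding period.
The last day of the consultation period: 24 calendar days after 2024/03/18 is 2024/04/11.
Adding 30 calendar days to 2024/04/11 gives 2024/05/11, which is the date on which the default interest accrual becomes due.

2024/05/11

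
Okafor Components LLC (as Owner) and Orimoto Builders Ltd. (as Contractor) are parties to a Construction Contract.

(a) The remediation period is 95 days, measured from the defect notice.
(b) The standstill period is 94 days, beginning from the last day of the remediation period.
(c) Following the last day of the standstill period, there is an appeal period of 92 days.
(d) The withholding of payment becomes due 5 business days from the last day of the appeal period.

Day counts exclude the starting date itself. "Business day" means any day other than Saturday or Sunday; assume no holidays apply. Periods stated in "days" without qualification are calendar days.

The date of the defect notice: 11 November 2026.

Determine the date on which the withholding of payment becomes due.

The last day of the remediation period: 95 calendar days after 11 November 2026 is 14 February 2027.
Adding 94 calendar days to 14 February 2027 gives 19 May 2027, which is the last day of the standstill period.
The last day of the appeal period: 19 May 2027 + 92 days = 19 August 2027.
The date on which the withholding of payment becomes due: counting 5 business days from Thursday, 19 August 2027 (Aug 20, Aug 23, Aug 24, Aug 25, Aug 26, skipping weekends) reaches Thursday, 26 August 2027.

26 August 2027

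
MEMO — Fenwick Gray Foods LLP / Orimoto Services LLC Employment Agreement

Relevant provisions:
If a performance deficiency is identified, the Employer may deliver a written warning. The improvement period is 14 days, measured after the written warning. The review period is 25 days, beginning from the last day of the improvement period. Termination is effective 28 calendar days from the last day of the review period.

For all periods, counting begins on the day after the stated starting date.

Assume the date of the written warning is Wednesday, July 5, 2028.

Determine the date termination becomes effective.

September 10, 2028

The last day of the improvement period: July 5, 2028 + 14 days = July 19, 2028.
The last day of the review period: 25 calendar days after July 19, 2028 is August 13, 2028.
The date termination becomes effective: 28 calendar days after August 13, 2028 is September 10, 2028.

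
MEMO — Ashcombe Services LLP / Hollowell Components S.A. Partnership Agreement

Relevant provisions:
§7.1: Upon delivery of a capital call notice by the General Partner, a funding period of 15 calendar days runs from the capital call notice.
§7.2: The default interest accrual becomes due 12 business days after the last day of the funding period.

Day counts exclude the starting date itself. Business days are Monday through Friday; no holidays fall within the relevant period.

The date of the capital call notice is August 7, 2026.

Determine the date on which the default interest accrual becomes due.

The last day of the funding period: August 7, 2026 + 15 days = August 22, 2026.
From Saturday, August 22, 2026, 12 business days (Aug 24, Aug 25, Aug 26, Aug 27, …, Sep 4, Sep 7, Sep 8, skipping weekends) brings us to Tuesday, September 8, 2026, which is the date on which the default interest accrual becomes due.

September 8, 2026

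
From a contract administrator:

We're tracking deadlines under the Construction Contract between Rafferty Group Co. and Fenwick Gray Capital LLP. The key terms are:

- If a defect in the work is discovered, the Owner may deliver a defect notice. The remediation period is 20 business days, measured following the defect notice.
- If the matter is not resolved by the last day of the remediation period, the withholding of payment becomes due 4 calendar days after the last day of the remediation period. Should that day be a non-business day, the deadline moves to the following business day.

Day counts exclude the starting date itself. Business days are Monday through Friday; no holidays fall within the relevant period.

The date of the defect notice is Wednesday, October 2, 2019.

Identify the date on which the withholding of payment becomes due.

November 4, 2019

The last day of the remediation period: counting 20 business days from Wednesday, October 2, 2019 (Oct 3, Oct 4, Oct 7, Oct 8, …, Oct 28, Oct 29, Oct 30, skipping weekends) reaches Wednesday, October 30, 2019.
The date on which the withholding of payment becomes due: 4 calendar days after October 30, 2019 is November 3, 2019. That falls on a Sunday, so it rolls to the next business day, Monday, November 4, 2019.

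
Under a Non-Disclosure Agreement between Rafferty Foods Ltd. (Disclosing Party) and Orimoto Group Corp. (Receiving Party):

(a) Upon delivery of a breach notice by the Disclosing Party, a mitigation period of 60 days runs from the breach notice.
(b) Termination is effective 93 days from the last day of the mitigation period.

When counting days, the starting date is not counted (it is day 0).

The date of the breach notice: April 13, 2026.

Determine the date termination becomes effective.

The last day of the mitigation period: April 13, 2026 + 60 days = June 12, 2026.
The date termination becomes effective: 93 calendar days after June 12, 2026 is September 13, 2026.

September 13, 2026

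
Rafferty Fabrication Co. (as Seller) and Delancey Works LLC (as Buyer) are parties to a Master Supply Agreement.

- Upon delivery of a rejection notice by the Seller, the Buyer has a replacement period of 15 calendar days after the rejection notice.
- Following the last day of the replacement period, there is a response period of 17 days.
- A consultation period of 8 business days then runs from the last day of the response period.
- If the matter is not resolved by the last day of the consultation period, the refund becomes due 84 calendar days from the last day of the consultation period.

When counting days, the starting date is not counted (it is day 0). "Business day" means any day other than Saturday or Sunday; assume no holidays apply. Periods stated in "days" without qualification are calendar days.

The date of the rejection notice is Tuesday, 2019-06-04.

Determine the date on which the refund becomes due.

2019-10-09

The last day of the replacement period: 2019-06-04 + 15 days = 2019-06-19.
The last day of the response period: 17 calendar days after 2019-06-19 is 2019-07-06.
The last day of the consultation period: counting 8 business days from Saturday, 2019-07-06 (Jul 8, Jul 9, Jul 10, Jul 11, Jul 12, Jul 15, Jul 16, Jul 17, skipping weekends) reaches Wednesday, 2019-07-17.
Adding 84 calendar days to 2019-07-17 gives 2019-10-09, which is the date on which the refund becomes due.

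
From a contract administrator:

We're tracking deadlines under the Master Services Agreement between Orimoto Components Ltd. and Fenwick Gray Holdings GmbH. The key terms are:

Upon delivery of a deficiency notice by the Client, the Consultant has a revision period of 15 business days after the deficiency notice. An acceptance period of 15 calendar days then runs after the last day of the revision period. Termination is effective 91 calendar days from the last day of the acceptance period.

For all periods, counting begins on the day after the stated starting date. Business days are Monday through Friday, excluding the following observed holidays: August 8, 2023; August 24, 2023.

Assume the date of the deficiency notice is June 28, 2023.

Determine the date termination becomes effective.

The last day of the revision period: counting 15 business days from Wednesday, June 28, 2023 (Jun 29, Jun 30, Jul 3, Jul 4, …, Jul 17, Jul 18, Jul 19, skipping weekends) reaches Wednesday, July 19, 2023.
The last day of the acceptance period: 15 calendar days after July 19, 2023 is August 3, 2023.
The date termination becomes effective: August 3, 2023 + 91 days = November 2, 2023.

November 2, 2023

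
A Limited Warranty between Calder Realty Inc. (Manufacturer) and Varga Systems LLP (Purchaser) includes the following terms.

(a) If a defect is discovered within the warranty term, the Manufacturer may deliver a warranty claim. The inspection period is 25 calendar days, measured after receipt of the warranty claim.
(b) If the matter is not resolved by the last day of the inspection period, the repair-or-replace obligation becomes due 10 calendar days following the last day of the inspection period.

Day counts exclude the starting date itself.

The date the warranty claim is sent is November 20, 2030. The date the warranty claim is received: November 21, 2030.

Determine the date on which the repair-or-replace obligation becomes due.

December 26, 2030

The last day of the inspection period: 25 calendar days after November 21, 2030 is December 16, 2030.
Adding 10 calendar days to December 16, 2030 gives December 26, 2030, which is the date on which the repair-or-replace obligation becomes due.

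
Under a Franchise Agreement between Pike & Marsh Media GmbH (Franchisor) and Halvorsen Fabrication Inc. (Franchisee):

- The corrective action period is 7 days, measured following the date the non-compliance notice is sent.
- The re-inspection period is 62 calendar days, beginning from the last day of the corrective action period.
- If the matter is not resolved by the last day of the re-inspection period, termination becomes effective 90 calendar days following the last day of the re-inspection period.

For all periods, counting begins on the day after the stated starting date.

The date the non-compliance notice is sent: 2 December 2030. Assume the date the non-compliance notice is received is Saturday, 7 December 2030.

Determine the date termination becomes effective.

The last day of the corrective action period: 7 calendar days after 2 December 2030 is 9 December 2030.
The last day of the re-inspection period: 9 December 2030 + 62 days = 9 February 2031.
The date termination becomes effective: 9 February 2031 + 90 days = 10 May 2031.

10 May 2031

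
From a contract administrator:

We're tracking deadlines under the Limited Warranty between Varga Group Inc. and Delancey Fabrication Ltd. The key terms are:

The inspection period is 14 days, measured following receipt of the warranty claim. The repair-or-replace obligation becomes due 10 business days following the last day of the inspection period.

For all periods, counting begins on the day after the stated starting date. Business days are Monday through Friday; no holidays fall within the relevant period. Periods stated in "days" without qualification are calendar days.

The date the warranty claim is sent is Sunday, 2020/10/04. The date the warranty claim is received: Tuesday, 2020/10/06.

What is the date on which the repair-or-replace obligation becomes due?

2020/11/03

The last day of the inspection period: 2020/10/06 + 14 days = 2020/10/20.
The date on which the repair-or-replace obligation becomes due: 10 business days after Tuesday, 2020/10/20, skipping weekends — Oct 21, Oct 22, Oct 23, Oct 26, Oct 27, Oct 28, Oct 29, Oct 30, Nov 2, Nov 3 — lands on Tuesday, 2020/11/03.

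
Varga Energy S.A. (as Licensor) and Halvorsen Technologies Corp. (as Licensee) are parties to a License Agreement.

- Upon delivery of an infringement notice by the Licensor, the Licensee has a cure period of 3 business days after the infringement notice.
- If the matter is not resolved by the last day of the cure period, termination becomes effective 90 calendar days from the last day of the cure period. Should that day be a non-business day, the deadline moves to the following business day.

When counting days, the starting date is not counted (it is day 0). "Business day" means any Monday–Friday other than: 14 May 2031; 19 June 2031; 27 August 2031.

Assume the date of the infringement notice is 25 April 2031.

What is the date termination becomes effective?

From Friday, 25 April 2031, 3 business days (Apr 28, Apr 29, Apr 30, skipping weekends) brings us to Wednesday, 30 April 2031, which is the last day of the cure period.
The date termination becomes effective: 30 April 2031 + 90 days = 29 July 2031. 29 July 2031 is a Tuesday and is not a listed holiday, so no roll-forward applies.

29 July 2031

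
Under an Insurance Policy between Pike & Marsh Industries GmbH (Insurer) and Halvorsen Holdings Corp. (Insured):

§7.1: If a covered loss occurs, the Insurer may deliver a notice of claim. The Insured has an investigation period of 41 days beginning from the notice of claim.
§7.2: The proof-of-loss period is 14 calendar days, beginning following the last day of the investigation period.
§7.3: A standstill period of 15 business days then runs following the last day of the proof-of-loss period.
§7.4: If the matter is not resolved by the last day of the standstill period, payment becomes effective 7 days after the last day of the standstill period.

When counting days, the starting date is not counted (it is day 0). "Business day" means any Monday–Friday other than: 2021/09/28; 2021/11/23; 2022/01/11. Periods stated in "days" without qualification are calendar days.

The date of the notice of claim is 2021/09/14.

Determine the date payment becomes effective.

2021/12/07

The last day of the investigation period: 41 calendar days after 2021/09/14 is 2021/10/25.
The last day of the proof-of-loss period: 2021/10/25 + 14 days = 2021/11/08.
The last day of the standstill period: counting 15 business days from Monday, 2021/11/08 (Nov 9, Nov 10, Nov 11, Nov 12, …, Nov 26, Nov 29, Nov 30, skipping weekends and the listed holiday on Nov 23) reaches Tuesday, 2021/11/30.
Adding 7 calendar days to 2021/11/30 gives 2021/12/07, which is the date payment becomes effective.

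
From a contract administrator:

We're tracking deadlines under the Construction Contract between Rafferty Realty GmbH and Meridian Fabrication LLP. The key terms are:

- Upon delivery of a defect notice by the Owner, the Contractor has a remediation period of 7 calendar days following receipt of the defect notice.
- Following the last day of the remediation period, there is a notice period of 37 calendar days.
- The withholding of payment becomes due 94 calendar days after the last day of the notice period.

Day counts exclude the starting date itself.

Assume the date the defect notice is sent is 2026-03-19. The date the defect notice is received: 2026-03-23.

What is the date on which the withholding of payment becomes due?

2026-08-08

Adding 7 calendar days to 2026-03-23 gives 2026-03-30, which is the last day of the remediation period.
The last day of the notice period: 37 calendar days after 2026-03-30 is 2026-05-06.
The date on which the withholding of payment becomes due: 94 calendar days after 2026-05-06 is 2026-08-08.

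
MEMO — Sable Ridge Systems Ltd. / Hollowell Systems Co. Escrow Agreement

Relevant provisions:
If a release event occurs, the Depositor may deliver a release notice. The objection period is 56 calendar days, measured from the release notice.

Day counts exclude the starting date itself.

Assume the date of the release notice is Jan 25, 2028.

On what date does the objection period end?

The last day of the objection period: Jan 25, 2028 + 56 days = Mar 21, 2028.

Mar 21, 2028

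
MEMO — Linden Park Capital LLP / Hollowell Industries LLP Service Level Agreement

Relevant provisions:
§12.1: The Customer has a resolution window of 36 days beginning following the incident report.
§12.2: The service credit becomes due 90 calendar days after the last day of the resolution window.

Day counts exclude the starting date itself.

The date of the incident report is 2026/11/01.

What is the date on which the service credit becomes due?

2027/03/07

The last day of the resolution window: 2026/11/01 + 36 days = 2026/12/07.
The date on which the service credit becomes due: 90 calendar days after 2026/12/07 is 2027/03/07.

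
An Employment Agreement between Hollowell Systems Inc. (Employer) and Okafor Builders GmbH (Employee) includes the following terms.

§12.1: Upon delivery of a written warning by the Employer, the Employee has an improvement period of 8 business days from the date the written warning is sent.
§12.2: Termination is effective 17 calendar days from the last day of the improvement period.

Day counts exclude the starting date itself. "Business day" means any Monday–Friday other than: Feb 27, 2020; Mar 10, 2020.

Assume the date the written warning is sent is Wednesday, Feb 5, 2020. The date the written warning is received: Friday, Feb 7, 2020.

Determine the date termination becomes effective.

Mar 5, 2020

The last day of the improvement period: counting 8 business days from Wednesday, Feb 5, 2020 (Feb 6, Feb 7, Feb 10, Feb 11, Feb 12, Feb 13, Feb 14, Feb 17, skipping weekends) reaches Monday, Feb 17, 2020.
The date termination becomes effective: Feb 17, 2020 + 17 days = Mar 5, 2020.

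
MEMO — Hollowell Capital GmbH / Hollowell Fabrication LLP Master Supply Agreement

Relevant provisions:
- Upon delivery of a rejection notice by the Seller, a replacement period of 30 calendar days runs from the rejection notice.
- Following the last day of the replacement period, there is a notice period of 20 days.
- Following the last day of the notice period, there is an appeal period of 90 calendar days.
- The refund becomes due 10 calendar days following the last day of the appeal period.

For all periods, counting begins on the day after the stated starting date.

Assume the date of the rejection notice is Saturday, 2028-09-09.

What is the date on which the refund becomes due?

The last day of the replacement period: 30 calendar days after 2028-09-09 is 2028-10-09.
The last day of the notice period: 20 calendar days after 2028-10-09 is 2028-10-29.
The last day of the appeal period: 2028-10-29 + 90 days = 2029-01-27.
The date on which the refund becomes due: 2029-01-27 + 10 days = 2029-02-06.

2029-02-06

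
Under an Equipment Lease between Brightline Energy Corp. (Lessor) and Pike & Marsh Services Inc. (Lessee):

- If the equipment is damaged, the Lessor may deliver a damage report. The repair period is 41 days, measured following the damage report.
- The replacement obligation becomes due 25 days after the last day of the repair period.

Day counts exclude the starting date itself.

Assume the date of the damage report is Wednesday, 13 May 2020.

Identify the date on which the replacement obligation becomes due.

Adding 41 calendar days to 13 May 2020 gives 23 June 2020, which is the last day of the repair period.
The date on which the replacement obligation becomes due: 25 calendar days after 23 June 2020 is 18 July 2020.

18 July 2020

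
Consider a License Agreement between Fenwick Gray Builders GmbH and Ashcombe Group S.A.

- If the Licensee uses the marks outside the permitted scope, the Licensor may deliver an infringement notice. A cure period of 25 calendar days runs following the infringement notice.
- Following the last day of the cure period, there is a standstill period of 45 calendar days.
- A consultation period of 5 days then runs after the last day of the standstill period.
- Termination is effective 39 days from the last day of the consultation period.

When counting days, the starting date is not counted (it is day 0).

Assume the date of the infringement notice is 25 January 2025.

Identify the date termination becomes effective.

19 May 2025

The last day of the cure period: 25 January 2025 + 25 days = 19 February 2025.
The last day of the standstill period: 19 February 2025 + 45 days = 5 April 2025.
Adding 5 calendar days to 5 April 2025 gives 10 April 2025, which is the last day of the consultation period.
The date termination becomes effective: 39 calendar days after 10 April 2025 is 19 May 2025.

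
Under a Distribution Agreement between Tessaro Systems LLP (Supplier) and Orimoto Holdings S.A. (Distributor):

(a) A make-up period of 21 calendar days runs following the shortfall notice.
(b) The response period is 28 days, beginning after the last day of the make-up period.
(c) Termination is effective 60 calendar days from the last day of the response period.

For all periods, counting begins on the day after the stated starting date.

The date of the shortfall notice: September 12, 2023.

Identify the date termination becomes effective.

The last day of the make-up period: September 12, 2023 + 21 days = October 3, 2023.
The last day of the response period: 28 calendar days after October 3, 2023 is October 31, 2023.
The date termination becomes effective: October 31, 2023 + 60 days = December 30, 2023.

December 30, 2023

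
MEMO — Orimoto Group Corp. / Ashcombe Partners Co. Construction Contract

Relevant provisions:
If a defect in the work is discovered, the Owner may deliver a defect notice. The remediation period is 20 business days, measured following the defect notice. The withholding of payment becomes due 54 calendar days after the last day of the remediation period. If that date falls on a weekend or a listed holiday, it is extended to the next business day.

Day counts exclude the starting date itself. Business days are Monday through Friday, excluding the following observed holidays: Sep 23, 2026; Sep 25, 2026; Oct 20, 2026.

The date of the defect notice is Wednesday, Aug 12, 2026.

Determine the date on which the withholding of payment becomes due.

Nov 2, 2026

The last day of the remediation period: 20 business days after Wednesday, Aug 12, 2026, skipping weekends — Aug 13, Aug 14, Aug 17, Aug 18, …, Sep 7, Sep 8, Sep 9 — lands on Wednesday, Sep 9, 2026.
Adding 54 calendar days to Sep 9, 2026 gives Nov 2, 2026, which is the date on which the withholding of payment becomes due. Nov 2, 2026 is a Monday and is not a listed holiday, so no roll-forward applies.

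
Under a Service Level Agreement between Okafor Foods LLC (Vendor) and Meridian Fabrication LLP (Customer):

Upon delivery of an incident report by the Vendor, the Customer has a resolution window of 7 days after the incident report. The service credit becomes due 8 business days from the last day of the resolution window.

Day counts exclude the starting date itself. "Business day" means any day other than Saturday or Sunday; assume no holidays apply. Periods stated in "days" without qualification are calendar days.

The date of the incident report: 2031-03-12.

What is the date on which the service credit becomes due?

The last day of the resolution window: 2031-03-12 + 7 days = 2031-03-19.
The date on which the service credit becomes due: 8 business days after Wednesday, 2031-03-19, skipping weekends — Mar 20, Mar 21, Mar 24, Mar 25, Mar 26, Mar 27, Mar 28, Mar 31 — lands on Monday, 2031-03-31.

2031-03-31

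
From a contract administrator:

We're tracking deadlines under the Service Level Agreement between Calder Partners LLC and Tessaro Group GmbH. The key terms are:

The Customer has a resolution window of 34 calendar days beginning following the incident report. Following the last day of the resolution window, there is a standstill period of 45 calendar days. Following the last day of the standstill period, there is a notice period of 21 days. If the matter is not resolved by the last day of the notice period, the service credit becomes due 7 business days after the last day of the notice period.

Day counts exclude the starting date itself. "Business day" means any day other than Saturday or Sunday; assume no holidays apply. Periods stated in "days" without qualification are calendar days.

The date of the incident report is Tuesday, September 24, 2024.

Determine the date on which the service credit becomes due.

January 13, 2025

Adding 34 calendar days to September 24, 2024 gives October 28, 2024, which is the last day of the resolution window.
The last day of the standstill period: 45 calendar days after October 28, 2024 is December 12, 2024.
The last day of the notice period: 21 calendar days after December 12, 2024 is January 2, 2025.
The date on which the service credit becomes due: counting 7 business days from Thursday, January 2, 2025 (Jan 3, Jan 6, Jan 7, Jan 8, Jan 9, Jan 10, Jan 13, skipping weekends) reaches Monday, January 13, 2025.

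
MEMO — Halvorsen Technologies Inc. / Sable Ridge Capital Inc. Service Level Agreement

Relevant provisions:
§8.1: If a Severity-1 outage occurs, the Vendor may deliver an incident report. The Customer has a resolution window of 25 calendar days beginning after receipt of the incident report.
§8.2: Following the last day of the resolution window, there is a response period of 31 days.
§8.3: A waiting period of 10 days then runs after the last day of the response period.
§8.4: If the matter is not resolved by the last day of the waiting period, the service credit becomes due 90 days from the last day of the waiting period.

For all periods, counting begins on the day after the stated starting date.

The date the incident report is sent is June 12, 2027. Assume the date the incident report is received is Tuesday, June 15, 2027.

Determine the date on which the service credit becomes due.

November 18, 2027

The last day of the resolution window: June 15, 2027 + 25 days = July 10, 2027.
The last day of the response period: 31 calendar days after July 10, 2027 is August 10, 2027.
The last day of the waiting period: August 10, 2027 + 10 days = August 20, 2027.
The date on which the service credit becomes due: 90 calendar days after August 20, 2027 is November 18, 2027.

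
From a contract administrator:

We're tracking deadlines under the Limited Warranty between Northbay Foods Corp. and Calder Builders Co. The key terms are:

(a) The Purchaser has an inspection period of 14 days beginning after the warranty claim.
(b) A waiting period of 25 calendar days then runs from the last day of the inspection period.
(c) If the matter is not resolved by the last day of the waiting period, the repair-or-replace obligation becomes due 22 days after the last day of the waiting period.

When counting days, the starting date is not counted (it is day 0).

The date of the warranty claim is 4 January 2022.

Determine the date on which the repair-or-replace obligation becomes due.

The last day of the inspection period: 4 January 2022 + 14 days = 18 January 2022.
Adding 25 calendar days to 18 January 2022 gives 12 February 2022, which is the last day of the waiting period.
The date on which the repair-or-replace obligation becomes due: 12 February 2022 + 22 days = 6 March 2022.

6 March 2022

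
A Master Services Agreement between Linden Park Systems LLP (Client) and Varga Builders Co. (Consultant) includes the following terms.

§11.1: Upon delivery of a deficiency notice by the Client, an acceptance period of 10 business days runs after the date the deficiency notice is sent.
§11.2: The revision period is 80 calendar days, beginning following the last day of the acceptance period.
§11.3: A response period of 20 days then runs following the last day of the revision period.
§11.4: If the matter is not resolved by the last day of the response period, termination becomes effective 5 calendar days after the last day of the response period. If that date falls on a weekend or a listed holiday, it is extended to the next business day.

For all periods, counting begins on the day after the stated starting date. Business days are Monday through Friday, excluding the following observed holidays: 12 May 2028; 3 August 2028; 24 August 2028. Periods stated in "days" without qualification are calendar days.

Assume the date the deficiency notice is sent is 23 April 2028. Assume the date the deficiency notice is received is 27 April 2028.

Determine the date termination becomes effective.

From Sunday, 23 April 2028, 10 business days (Apr 24, Apr 25, Apr 26, Apr 27, Apr 28, May 1, May 2, May 3, May 4, May 5, skipping weekends) brings us to Friday, 5 May 2028, which is the last day of the acceptance period.
The last day of the revision period: 5 May 2028 + 80 days = 24 July 2028.
The last day of the response period: 20 calendar days after 24 July 2028 is 13 August 2028.
The date termination becomes effective: 5 calendar days after 13 August 2028 is 18 August 2028. 18 August 2028 is a Friday and is not a listed holiday, so no roll-forward applies.

18 August 2028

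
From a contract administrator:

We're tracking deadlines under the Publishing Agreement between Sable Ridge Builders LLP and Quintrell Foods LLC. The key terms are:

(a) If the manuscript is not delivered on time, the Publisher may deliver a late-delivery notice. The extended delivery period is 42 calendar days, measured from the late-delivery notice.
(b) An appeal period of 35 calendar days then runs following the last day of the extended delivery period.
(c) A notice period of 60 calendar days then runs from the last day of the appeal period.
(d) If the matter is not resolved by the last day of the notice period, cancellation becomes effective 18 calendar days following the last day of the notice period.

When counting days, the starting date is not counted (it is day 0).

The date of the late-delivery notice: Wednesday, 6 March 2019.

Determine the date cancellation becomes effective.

8 August 2019

Adding 42 calendar days to 6 March 2019 gives 17 April 2019, which is the last day of the extended delivery period.
The last day of the appeal period: 17 April 2019 + 35 days = 22 May 2019.
The last day of the notice period: 60 calendar days after 22 May 2019 is 21 July 2019.
Adding 18 calendar days to 21 July 2019 gives 8 August 2019, which is the date cancellation becomes effective.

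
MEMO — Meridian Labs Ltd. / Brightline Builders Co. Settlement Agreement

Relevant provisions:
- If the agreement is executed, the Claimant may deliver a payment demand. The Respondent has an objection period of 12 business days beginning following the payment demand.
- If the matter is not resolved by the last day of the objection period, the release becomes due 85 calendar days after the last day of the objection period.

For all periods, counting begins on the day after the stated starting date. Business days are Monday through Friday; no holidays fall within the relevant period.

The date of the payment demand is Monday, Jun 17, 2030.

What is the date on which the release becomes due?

The last day of the objection period: counting 12 business days from Monday, Jun 17, 2030 (Jun 18, Jun 19, Jun 20, Jun 21, …, Jul 1, Jul 2, Jul 3, skipping weekends) reaches Wednesday, Jul 3, 2030.
Adding 85 calendar days to Jul 3, 2030 gives Sep 26, 2030, which is the date on which the release becomes due.

Sep 26, 2030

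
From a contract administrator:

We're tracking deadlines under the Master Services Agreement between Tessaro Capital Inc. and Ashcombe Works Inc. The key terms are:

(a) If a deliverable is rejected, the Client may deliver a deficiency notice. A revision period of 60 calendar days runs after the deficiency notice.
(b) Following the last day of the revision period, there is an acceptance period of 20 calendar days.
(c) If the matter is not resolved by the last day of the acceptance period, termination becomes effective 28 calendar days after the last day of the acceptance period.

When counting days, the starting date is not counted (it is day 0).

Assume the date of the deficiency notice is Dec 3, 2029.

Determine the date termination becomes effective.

Adding 60 calendar days to Dec 3, 2029 gives Feb 1, 2030, which is the last day of the revision period.
The last day of the acceptance period: 20 calendar days after Feb 1, 2030 is Feb 21, 2030.
The date termination becomes effective: Feb 21, 2030 + 28 days = Mar 21, 2030.

Mar 21, 2030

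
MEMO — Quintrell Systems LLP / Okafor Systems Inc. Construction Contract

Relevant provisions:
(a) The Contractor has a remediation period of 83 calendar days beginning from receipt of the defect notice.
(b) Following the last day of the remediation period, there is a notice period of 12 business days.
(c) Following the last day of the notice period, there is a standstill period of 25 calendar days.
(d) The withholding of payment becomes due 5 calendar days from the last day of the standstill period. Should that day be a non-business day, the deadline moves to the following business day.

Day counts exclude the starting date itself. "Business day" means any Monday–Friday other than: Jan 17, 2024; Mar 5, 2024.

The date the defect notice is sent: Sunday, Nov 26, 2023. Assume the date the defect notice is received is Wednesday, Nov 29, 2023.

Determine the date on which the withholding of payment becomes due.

The last day of the remediation period: Nov 29, 2023 + 83 days = Feb 20, 2024.
The last day of the notice period: 12 business days after Tuesday, Feb 20, 2024, skipping weekends and the listed holiday on Mar 5 — Feb 21, Feb 22, Feb 23, Feb 26, …, Mar 6, Mar 7, Mar 8 — lands on Friday, Mar 8, 2024.
The last day of the standstill period: Mar 8, 2024 + 25 days = Apr 2, 2024.
Adding 5 calendar days to Apr 2, 2024 gives Apr 7, 2024, which is the date on which the withholding of payment becomes due. That falls on a Sunday, so it rolls to the next business day, Monday, Apr 8, 2024.

Apr 8, 2024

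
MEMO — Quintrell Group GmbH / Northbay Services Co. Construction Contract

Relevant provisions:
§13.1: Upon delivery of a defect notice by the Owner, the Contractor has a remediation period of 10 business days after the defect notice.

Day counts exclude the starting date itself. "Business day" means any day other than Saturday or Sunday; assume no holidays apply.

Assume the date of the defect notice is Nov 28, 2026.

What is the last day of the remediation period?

The last day of the remediation period: 10 business days after Saturday, Nov 28, 2026, skipping weekends — Nov 30, Dec 1, Dec 2, Dec 3, Dec 4, Dec 7, Dec 8, Dec 9, Dec 10, Dec 11 — lands on Friday, Dec 11, 2026.

Dec 11, 2026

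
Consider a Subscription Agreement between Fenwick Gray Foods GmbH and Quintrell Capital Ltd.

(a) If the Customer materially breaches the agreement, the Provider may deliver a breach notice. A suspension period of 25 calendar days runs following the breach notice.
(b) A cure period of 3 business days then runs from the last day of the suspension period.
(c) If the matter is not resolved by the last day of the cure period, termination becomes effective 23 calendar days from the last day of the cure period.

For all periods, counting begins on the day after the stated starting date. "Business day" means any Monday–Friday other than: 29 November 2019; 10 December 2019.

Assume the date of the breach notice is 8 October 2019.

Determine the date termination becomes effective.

29 November 2019

The last day of the suspension period: 25 calendar days after 8 October 2019 is 2 November 2019.
From Saturday, 2 November 2019, 3 business days (Nov 4, Nov 5, Nov 6, skipping weekends) brings us to Wednesday, 6 November 2019, which is the last day of the cure period.
The date termination becomes effective: 6 November 2019 + 23 days = 29 November 2019.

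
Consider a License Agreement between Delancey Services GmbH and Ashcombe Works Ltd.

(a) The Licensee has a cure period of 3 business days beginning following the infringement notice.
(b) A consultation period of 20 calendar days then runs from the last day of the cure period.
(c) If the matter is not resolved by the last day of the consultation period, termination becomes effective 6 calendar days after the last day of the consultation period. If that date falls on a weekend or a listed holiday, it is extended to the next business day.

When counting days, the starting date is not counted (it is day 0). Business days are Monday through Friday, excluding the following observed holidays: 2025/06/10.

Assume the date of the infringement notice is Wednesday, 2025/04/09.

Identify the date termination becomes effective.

2025/05/12

The last day of the cure period: 3 business days after Wednesday, 2025/04/09, skipping weekends — Apr 10, Apr 11, Apr 14 — lands on Monday, 2025/04/14.
Adding 20 calendar days to 2025/04/14 gives 2025/05/04, which is the last day of the consultation period.
Adding 6 calendar days to 2025/05/04 gives 2025/05/10, which is the date termination becomes effective. That falls on a Saturday, so it rolls to the next business day, Monday, 2025/05/12.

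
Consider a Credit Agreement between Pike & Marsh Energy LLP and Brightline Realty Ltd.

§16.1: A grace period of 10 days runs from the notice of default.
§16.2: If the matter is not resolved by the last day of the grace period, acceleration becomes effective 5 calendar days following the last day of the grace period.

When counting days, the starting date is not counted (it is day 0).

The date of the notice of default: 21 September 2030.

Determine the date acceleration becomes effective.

Adding 10 calendar days to 21 September 2030 gives 1 October 2030, which is the last day of the grace period.
The date acceleration becomes effective: 5 calendar days after 1 October 2030 is 6 October 2030.

6 October 2030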